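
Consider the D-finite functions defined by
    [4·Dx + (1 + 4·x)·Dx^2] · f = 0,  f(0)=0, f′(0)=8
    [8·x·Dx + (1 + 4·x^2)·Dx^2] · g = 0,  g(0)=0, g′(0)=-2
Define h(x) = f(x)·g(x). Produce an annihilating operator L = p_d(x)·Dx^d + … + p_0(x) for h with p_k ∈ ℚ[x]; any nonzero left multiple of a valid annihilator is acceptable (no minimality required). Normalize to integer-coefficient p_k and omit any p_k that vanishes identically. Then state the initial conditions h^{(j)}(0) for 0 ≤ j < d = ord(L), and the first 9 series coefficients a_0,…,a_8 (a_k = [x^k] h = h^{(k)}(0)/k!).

L = (96 + 640·x + 1408·x^2 + 7680·x^3 + 15360·x^4 + 26624·x^5 + 8192·x^7)·Dx + (24 + 320·x + 2656·x^2 + 9728·x^3 + 28160·x^4 + 47616·x^5 + 71680·x^6 + 6144·x^7 + 28672·x^8)·Dx^2 + (12 + 104·x + 672·x^2 + 2976·x^3 + 8256·x^4 + 18048·x^5 + 24576·x^6 + 35328·x^7 + 6144·x^8 + 16384·x^9)·Dx^3 + (1 + 12·x + 68·x^2 + 256·x^3 + 696·x^4 + 1536·x^5 + 2688·x^6 + 3072·x^7 + 4224·x^8 + 1024·x^9 + 2048·x^10)·Dx^4  (order 4).
h: a_k = 0, 0, -16, 32, -64, 640/3, -34048/45, 37376/15, -41984/5, …
ICs: h(0) = 0, h′(0) = 0, h′′(0) = -32, h′′′(0) = 192.

f: a_k = 0, 8, -16, 128/3, -128, 2048/5, -4096/3, 32768/7, -16384, …
g: a_k = 0, -2, 0, 8/3, 0, -32/5, 0, 128/7, 0, …
h₀=f·g: eliminate ⇒ L₀, order ≤ 2·2.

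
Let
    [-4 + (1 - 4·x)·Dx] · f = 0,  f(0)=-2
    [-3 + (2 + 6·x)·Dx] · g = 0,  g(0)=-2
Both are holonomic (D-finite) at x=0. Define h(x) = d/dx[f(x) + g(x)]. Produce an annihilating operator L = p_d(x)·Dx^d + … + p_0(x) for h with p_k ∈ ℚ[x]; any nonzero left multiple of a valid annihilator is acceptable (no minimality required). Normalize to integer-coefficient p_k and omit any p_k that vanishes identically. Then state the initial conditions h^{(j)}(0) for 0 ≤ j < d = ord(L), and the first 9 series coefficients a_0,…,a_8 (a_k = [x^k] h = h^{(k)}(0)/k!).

L = (-792 - 864·x) + (-357 - 2520·x - 3024·x^2)·Dx + (38 + 34·x - 528·x^2 - 864·x^3)·Dx^2  (order 2).
h: a_k = -11, -119/2, -3153/8, -32363/16, -1319225/128, -12536985/256, -235386221/1024, -2144668979/2048, -154745482761/32768, …
ICs: h(0) = -11, h′(0) = -119/2.

f: a_k = -2, -8, -32, -128, -512, -2048, -8192, -32768, -131072, …
g: a_k = -2, -3, 9/4, -27/8, 405/64, -1701/128, 15309/512, -72171/1024, 2814669/16384, …
h₀=f+g: left-lcm gives L₀, ord ≤ 2.
h₀' ⇒ L via d/dx closure of L₀.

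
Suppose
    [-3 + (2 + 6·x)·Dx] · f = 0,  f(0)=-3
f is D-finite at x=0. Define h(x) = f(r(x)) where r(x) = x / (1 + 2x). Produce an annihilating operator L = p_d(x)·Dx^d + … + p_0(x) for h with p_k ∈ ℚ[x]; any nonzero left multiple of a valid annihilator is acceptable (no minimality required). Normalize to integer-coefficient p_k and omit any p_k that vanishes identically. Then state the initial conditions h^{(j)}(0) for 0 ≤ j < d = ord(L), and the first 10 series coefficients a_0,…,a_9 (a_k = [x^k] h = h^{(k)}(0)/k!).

f: a_k = -3, -9/2, 27/8, -81/16, 1215/128, -5103/256, 45927/1024, -216513/2048, 8444007/32768, -42220035/65536, …
Substitute x→r, Dx→(1/r')Dx; clear ⇒ L₀.
L = -3 + (2 + 14·x + 20·x^2)·Dx  (order 1).
h: a_k = -3, -9/2, 99/8, -585/16, 14895/128, -101727/256, 1477503/1024, -11283849/2048, 717364935/32768, -5879661795/65536, …
ICs: h(0) = -3.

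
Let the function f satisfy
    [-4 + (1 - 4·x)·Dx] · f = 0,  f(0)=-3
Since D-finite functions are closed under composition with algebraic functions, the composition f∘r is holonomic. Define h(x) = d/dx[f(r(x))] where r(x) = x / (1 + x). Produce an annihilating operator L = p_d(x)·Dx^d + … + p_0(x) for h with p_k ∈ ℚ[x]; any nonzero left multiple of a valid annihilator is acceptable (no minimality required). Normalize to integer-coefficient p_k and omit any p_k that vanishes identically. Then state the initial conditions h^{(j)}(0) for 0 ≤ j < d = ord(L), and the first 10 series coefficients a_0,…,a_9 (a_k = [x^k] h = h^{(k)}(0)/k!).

L = 6 + (-1 + 3·x)·Dx  (order 1).
h: a_k = -12, -72, -324, -1296, -4860, -17496, -61236, -209952, -708588, -2361960, …
ICs: h(0) = -12.

f: a_k = -3, -12, -48, -192, -768, -3072, -12288, -49152, -196608, -786432, …
f∘r: x↦r, Dx↦Dx/r' in L_f ⇒ L₀.
Differentiate: ansatz ord ≤ ord L₀ ⇒ L.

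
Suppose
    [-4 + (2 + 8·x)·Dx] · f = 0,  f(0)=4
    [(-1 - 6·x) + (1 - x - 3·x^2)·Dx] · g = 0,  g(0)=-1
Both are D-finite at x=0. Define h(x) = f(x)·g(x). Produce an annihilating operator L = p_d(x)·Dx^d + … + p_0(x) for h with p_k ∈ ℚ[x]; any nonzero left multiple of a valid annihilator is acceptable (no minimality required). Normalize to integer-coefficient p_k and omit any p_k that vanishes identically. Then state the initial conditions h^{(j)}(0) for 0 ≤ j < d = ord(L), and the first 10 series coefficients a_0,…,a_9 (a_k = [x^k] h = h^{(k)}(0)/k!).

f: a_k = 4, 8, -8, 16, -40, 112, -336, 1056, -3432, 11440, …
g: a_k = -1, -1, -4, -7, -19, -40, -97, -217, -508, -1159, …
L₀ := L_f ⊗_s L_g (sym. prod.), ord ≤ 1.
L = (3 + 8·x + 18·x^2) + (-1 - 3·x + 7·x^2 + 12·x^3)·Dx  (order 1).
h: a_k = -4, -12, -16, -68, -76, -392, -284, -2516, 64, -18924, …
ICs: h(0) = -4.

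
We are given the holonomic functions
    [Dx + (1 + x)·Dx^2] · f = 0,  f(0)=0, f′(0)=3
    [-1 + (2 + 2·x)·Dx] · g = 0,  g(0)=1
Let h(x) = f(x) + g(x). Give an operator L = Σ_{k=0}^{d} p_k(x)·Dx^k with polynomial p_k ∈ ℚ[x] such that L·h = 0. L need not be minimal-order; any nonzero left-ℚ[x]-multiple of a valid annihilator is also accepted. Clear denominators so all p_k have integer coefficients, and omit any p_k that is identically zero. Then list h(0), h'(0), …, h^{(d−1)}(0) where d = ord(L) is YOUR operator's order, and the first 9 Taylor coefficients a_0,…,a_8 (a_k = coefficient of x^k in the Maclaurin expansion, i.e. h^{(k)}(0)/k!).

f: a_k = 0, 3, -3/2, 1, -3/4, 3/5, -1/2, 3/7, -3/8, …
g: a_k = 1, 1/2, -1/8, 1/16, -5/128, 7/256, -21/1024, 33/2048, -429/32768, …
L₀ := lclm(L_f,L_g); ord L₀ ≤ 2+1.
L = Dx + (5 + 5·x)·Dx^2 + (2 + 4·x + 2·x^2)·Dx^3  (order 3).
h: a_k = 1, 7/2, -13/8, 17/16, -101/128, 803/1280, -533/1024, 6375/14336, -12717/32768, …
ICs: h(0) = 1, h′(0) = 7/2, h′′(0) = -13/4.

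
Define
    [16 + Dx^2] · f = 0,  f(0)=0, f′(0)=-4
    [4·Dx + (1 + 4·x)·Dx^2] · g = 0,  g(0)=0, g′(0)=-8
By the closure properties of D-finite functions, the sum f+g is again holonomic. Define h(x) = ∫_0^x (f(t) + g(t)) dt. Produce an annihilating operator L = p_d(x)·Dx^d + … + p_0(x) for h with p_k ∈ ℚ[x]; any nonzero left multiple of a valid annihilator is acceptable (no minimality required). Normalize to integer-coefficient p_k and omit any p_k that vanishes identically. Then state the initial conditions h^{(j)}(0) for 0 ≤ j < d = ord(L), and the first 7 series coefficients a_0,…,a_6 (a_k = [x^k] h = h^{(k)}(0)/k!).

L = (448 + 512·x + 1024·x^2)·Dx^2 + (48 + 320·x + 768·x^2 + 1024·x^3)·Dx^3 + (28 + 32·x + 64·x^2)·Dx^4 + (3 + 20·x + 48·x^2 + 64·x^3)·Dx^5  (order 5).
h: a_k = 0, 0, -6, 16/3, -8, 128/5, -3136/45, …
ICs: h(0) = 0, h′(0) = 0, h′′(0) = -12, h′′′(0) = 32, h′′′′(0) = -192.

f: a_k = 0, -4, 0, 32/3, 0, -128/15, 0, …
g: a_k = 0, -8, 16, -128/3, 128, -2048/5, 4096/3, …
Sum ⇒ L₀ = lclm(L_f,L_g) in ℚ(x)⟨Dx⟩.
h=∫₀ˣh₀: take L = L₀·Dx.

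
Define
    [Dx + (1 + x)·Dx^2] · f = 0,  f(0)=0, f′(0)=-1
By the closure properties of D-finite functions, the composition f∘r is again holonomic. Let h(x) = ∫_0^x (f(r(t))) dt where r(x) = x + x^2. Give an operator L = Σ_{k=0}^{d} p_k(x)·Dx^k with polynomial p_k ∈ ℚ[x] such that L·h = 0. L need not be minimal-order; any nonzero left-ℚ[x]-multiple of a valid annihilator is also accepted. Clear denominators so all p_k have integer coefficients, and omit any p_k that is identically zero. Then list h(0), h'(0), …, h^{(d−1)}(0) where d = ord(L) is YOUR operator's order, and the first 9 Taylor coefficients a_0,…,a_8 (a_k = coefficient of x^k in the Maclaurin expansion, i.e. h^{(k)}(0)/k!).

L = (-1 + 2·x + 2·x^2)·Dx^2 + (1 + 3·x + 3·x^2 + 2·x^3)·Dx^3  (order 3).
h: a_k = 0, 0, -1/2, -1/6, 1/6, -1/20, -1/30, 1/21, -1/56, …
ICs: h(0) = 0, h′(0) = 0, h′′(0) = -1.

f: a_k = 0, -1, 1/2, -1/3, 1/4, -1/5, 1/6, -1/7, 1/8, …
f∘r: x↦r, Dx↦Dx/r' in L_f ⇒ L₀.
h=∫₀ˣh₀: take L = L₀·Dx.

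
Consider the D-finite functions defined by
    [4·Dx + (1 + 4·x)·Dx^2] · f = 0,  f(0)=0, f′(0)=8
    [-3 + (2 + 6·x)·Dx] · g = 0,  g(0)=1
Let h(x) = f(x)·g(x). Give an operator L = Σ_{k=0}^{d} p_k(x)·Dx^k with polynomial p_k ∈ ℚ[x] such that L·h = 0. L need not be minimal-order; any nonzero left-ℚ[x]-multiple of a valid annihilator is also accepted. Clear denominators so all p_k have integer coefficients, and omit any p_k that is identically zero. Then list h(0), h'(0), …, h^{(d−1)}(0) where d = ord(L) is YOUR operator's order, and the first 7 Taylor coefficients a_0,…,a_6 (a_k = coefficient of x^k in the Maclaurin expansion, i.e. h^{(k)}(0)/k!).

L = (3 + 36·x) + (4 + 12·x)·Dx + (4 + 40·x + 132·x^2 + 144·x^3)·Dx^2  (order 2).
h: a_k = 0, 8, -4, 29/3, -65/2, 9383/80, -206953/480, …
ICs: h(0) = 0, h′(0) = 8.

f: a_k = 0, 8, -16, 128/3, -128, 2048/5, -4096/3, …
g: a_k = 1, 3/2, -9/8, 27/16, -405/128, 1701/256, -15309/1024, …
L₀ := L_f ⊗_s L_g (sym. prod.), ord ≤ 2.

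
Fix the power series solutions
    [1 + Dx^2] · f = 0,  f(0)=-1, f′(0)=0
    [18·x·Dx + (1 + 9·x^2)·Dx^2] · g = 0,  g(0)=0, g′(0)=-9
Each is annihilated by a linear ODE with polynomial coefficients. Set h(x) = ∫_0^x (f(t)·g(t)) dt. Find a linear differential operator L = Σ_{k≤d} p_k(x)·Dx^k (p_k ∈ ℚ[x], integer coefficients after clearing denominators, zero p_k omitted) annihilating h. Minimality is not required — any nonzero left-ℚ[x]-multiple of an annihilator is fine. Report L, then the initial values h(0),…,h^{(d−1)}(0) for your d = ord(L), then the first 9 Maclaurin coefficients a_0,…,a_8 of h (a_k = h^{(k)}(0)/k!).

f: a_k = -1, 0, 1/2, 0, -1/24, 0, 1/720, 0, -1/40320, …
g: a_k = 0, -9, 0, 27, 0, -729/5, 0, 6561/7, 0, …
Sym-product of L_f,L_g gives L₀ (≤ ord 4).
Integrate: L := L₀·Dx.
L = (370 + 9594·x^2 + 4131·x^4 + 2916·x^6 + 6561·x^8)·Dx + (684·x + 6804·x^3 + 8748·x^5 + 26244·x^7)·Dx^2 + (380 + 9792·x^2 + 5346·x^4 + 5832·x^6 + 13122·x^8)·Dx^3 + (684·x + 6804·x^3 + 8748·x^5 + 26244·x^7)·Dx^4 + (10 + 198·x^2 + 1215·x^4 + 2916·x^6 + 6561·x^8)·Dx^5  (order 5).
h: a_k = 0, 0, 9/2, 0, -63/8, 0, 2129/80, 0, -566341/4480, …
ICs: h(0) = 0, h′(0) = 0, h′′(0) = 9, h′′′(0) = 0, h′′′′(0) = -189.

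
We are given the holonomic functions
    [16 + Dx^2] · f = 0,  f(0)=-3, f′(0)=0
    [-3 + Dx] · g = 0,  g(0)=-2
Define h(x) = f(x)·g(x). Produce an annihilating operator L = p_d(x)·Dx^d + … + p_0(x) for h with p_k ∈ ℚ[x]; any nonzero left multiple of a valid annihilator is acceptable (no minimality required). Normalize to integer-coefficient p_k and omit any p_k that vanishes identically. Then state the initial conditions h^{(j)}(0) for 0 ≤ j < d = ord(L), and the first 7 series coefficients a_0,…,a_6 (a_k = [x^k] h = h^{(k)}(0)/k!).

f: a_k = -3, 0, 24, 0, -32, 0, 256/15, …
g: a_k = -2, -6, -9, -9, -27/4, -81/20, -81/40, …
L₀ := L_f ⊗_s L_g (sym. prod.), ord ≤ 2.
L = 25 - 6·Dx + Dx^2  (order 2).
h: a_k = 6, 18, -21, -117, -527/4, -237/20, 11753/120, …
ICs: h(0) = 6, h′(0) = 18.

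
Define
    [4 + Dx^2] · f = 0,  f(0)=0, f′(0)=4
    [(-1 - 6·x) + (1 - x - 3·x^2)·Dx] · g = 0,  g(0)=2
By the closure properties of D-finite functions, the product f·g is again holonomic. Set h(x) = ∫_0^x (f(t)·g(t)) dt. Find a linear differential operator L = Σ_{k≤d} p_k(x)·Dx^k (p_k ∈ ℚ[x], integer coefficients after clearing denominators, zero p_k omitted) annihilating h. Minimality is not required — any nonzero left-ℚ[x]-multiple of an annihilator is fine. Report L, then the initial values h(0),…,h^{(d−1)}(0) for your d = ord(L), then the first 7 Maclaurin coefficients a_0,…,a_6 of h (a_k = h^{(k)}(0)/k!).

L = (2 + 4·x + 12·x^2)·Dx + (2 + 12·x)·Dx^2 + (-1 + x + 3·x^2)·Dx^3  (order 3).
h: a_k = 0, 0, 4, 8/3, 20/3, 152/15, 988/45, …
ICs: h(0) = 0, h′(0) = 0, h′′(0) = 8.

f: a_k = 0, 4, 0, -8/3, 0, 8/15, 0, …
g: a_k = 2, 2, 8, 14, 38, 80, 194, …
h₀=f·g: eliminate ⇒ L₀, order ≤ 2·1.
∫: right-multiply L₀ by Dx.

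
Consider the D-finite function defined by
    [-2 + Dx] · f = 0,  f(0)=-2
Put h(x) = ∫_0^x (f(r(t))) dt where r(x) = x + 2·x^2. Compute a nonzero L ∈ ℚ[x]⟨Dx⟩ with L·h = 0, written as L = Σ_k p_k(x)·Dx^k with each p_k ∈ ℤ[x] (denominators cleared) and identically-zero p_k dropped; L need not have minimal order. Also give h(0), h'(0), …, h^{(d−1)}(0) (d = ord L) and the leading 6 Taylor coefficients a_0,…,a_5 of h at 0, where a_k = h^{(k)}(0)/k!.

f: a_k = -2, -4, -4, -8/3, -4/3, -8/15, …
f∘r: x↦r, Dx↦Dx/r' in L_f ⇒ L₀.
h=∫h₀ ⇒ L = L₀·Dx.
L = (-2 - 8·x)·Dx + Dx^2  (order 2).
h: a_k = 0, -2, -2, -4, -14/3, -20/3, …
ICs: h(0) = 0, h′(0) = -2.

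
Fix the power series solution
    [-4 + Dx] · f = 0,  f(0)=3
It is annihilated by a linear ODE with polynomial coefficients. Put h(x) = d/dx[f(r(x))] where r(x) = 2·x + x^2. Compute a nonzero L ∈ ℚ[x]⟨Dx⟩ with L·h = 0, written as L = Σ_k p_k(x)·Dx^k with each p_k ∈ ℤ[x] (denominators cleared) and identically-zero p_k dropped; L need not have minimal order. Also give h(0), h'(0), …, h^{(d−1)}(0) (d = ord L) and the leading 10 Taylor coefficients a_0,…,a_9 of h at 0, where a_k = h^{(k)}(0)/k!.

L = (9 + 16·x + 8·x^2) + (-1 - x)·Dx  (order 1).
h: a_k = 24, 216, 1056, 3680, 10176, 118208/5, 717056/15, 3015424/35, 2956544/21, 199678208/945, …
ICs: h(0) = 24.

f: a_k = 3, 12, 24, 32, 32, 128/5, 256/15, 1024/105, 512/105, 2048/945, …
Change of var in L_f (x↦r) gives L₀.
Differentiate: ansatz ord ≤ ord L₀ ⇒ L.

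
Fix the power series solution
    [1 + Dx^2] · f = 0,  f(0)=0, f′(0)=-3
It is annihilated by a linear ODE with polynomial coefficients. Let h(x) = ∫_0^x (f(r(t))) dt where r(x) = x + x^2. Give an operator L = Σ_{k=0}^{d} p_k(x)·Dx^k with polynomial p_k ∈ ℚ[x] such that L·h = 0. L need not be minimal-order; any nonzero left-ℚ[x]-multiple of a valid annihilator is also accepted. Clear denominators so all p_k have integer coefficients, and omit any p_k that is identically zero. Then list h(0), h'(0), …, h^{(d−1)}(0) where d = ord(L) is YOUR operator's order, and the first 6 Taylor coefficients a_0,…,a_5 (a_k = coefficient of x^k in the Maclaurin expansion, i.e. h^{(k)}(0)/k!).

f: a_k = 0, -3, 0, 1/2, 0, -1/40, …
Substitute x→r, Dx→(1/r')Dx; clear ⇒ L₀.
∫: right-multiply L₀ by Dx.
L = (1 + 6·x + 12·x^2 + 8·x^3)·Dx - 2·Dx^2 + (1 + 2·x)·Dx^3  (order 3).
h: a_k = 0, 0, -3/2, -1, 1/8, 3/10, …
ICs: h(0) = 0, h′(0) = 0, h′′(0) = -3.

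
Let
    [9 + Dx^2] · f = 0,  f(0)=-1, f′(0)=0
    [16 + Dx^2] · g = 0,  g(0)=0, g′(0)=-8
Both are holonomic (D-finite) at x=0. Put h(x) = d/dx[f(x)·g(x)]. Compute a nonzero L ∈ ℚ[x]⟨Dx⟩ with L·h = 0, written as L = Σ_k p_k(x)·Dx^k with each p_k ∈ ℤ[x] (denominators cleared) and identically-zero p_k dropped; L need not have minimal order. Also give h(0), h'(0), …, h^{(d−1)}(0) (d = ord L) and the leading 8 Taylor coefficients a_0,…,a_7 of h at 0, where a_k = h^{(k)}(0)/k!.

L = 49 + 50·Dx^2 + Dx^4  (order 4).
h: a_k = 8, 0, -172, 0, 2101/3, 0, -102943/90, 0, …
ICs: h(0) = 8, h′(0) = 0, h′′(0) = -344, h′′′(0) = 0.

f: a_k = -1, 0, 9/2, 0, -27/8, 0, 81/80, 0, …
g: a_k = 0, -8, 0, 64/3, 0, -256/15, 0, 2048/315, …
Sym-product of L_f,L_g gives L₀ (≤ ord 4).
Derive L from L₀ (diff closure).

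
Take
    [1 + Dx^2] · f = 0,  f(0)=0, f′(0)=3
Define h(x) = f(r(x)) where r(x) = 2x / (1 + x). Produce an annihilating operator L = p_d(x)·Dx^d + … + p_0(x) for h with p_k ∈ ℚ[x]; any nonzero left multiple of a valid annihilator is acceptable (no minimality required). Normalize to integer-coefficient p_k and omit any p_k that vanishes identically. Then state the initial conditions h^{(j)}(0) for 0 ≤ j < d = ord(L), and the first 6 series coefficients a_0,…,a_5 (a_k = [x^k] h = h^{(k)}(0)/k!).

f: a_k = 0, 3, 0, -1/2, 0, 1/40, …
L₀ from L_f via x↦r, Dx↦r'^{-1}Dx.
L = 4 + (2 + 6·x + 6·x^2 + 2·x^3)·Dx + (1 + 4·x + 6·x^2 + 4·x^3 + x^4)·Dx^2  (order 2).
h: a_k = 0, 6, -6, 2, 6, -86/5, …
ICs: h(0) = 0, h′(0) = 6.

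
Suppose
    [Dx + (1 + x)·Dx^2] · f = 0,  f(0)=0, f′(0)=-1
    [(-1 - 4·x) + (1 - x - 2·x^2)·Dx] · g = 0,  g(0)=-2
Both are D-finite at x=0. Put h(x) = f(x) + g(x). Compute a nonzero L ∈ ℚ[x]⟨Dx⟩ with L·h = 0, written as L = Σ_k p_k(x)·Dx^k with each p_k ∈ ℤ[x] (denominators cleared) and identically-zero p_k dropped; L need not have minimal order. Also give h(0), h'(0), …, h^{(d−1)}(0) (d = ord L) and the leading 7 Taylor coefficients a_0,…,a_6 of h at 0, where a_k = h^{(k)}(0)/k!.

f: a_k = 0, -1, 1/2, -1/3, 1/4, -1/5, 1/6, …
g: a_k = -2, -2, -6, -10, -22, -42, -86, …
f+g: L₀ = lclm(L_f,L_g), ord ≤ 2+1.
L = (-42 - 144·x - 144·x^2 - 96·x^3)·Dx + (-28 - 172·x - 312·x^2 - 328·x^3 - 160·x^4)·Dx^2 + (7 + 14·x - 5·x^2 - 56·x^3 - 76·x^4 - 32·x^5)·Dx^3  (order 3).
h: a_k = -2, -3, -11/2, -31/3, -87/4, -211/5, -515/6, …
ICs: h(0) = -2, h′(0) = -3, h′′(0) = -11.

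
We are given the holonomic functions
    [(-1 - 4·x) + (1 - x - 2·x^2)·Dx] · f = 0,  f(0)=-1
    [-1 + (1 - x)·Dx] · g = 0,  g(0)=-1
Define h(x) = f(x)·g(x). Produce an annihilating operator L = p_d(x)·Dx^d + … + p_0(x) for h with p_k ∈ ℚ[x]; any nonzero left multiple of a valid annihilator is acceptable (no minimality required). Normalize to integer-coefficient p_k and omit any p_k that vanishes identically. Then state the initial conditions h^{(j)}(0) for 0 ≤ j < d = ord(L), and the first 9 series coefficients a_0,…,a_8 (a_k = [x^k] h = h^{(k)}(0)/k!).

L = (-2 - 2·x + 6·x^2) + (1 - 2·x - x^2 + 2·x^3)·Dx  (order 1).
h: a_k = 1, 2, 5, 10, 21, 42, 85, 170, 341, …
ICs: h(0) = 1.

f: a_k = -1, -1, -3, -5, -11, -21, -43, -85, -171, …
g: a_k = -1, -1, -1, -1, -1, -1, -1, -1, -1, …
h₀=f·g: eliminate ⇒ L₀, order ≤ 1·1.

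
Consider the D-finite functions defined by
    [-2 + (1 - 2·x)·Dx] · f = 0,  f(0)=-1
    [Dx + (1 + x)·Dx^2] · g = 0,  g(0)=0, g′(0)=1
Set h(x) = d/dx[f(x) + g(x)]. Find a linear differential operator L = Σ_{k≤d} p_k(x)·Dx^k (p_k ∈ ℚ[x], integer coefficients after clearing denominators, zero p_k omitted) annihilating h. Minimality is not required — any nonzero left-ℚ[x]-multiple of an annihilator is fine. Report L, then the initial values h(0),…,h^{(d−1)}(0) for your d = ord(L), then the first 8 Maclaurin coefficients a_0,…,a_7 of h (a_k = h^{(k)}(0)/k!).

f: a_k = -1, -2, -4, -8, -16, -32, -64, -128, …
g: a_k = 0, 1, -1/2, 1/3, -1/4, 1/5, -1/6, 1/7, …
Weyl lclm of L_f,L_g ⇒ L₀ (ord ≤ 3).
Derive L from L₀ (diff closure).
L = (32 + 8·x) + (22 + 56·x + 16·x^2)·Dx + (-5 + 3·x + 12·x^2 + 4·x^3)·Dx^2  (order 2).
h: a_k = -1, -9, -23, -65, -159, -385, -895, -2049, …
ICs: h(0) = -1, h′(0) = -9.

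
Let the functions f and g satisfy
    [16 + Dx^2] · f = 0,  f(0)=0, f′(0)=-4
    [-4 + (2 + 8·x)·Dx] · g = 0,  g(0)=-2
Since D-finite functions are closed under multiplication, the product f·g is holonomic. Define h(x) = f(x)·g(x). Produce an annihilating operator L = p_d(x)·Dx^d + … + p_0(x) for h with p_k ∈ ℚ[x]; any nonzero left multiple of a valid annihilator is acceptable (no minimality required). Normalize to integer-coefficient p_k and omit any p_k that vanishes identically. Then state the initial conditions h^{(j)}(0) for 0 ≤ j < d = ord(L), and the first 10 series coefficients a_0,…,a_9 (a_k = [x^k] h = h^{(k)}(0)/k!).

f: a_k = 0, -4, 0, 32/3, 0, -128/15, 0, 1024/315, 0, -2048/2835, …
g: a_k = -2, -4, 4, -8, 20, -56, 168, -528, 1716, -5720, …
Product ⇒ symmetric product L₀, ord ≤ 2.
L = (28 + 128·x + 256·x^2) + (-4 - 16·x)·Dx + (1 + 8·x + 16·x^2)·Dx^2  (order 2).
h: a_k = 0, 8, 16, -112/3, -32/3, -304/15, 864/5, -31456/63, 494528/315, -2964400/567, …
ICs: h(0) = 0, h′(0) = 8.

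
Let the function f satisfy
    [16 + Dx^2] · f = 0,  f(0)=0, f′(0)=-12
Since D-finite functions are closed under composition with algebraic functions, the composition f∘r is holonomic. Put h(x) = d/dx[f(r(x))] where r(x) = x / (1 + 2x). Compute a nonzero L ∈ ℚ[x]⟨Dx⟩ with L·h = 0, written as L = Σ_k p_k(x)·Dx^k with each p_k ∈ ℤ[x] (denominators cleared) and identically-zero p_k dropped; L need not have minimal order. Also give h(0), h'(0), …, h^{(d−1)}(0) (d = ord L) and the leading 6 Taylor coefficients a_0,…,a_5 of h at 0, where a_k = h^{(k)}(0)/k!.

f: a_k = 0, -12, 0, 32, 0, -128/5, …
Substitute x→r, Dx→(1/r')Dx; clear ⇒ L₀.
Derive L from L₀ (diff closure).
L = (40 + 96·x + 96·x^2) + (12 + 72·x + 144·x^2 + 96·x^3)·Dx + (1 + 8·x + 24·x^2 + 32·x^3 + 16·x^4)·Dx^2  (order 2).
h: a_k = -12, 48, -48, -384, 2752, -11520, …
ICs: h(0) = -12, h′(0) = 48.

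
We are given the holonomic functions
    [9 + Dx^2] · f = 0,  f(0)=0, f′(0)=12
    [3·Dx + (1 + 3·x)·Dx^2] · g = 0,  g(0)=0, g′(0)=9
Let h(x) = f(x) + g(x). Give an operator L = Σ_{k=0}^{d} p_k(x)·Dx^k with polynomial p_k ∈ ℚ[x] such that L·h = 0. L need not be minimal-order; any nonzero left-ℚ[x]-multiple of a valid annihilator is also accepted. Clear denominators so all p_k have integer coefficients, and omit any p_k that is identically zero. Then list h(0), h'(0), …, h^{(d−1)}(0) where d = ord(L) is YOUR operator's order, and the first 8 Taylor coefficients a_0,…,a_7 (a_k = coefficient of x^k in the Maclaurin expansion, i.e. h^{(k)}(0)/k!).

f: a_k = 0, 12, 0, -18, 0, 81/10, 0, -243/140, …
g: a_k = 0, 9, -27/2, 27, -243/4, 729/5, -729/2, 6561/7, …
Sum ⇒ L₀ = lclm(L_f,L_g) in ℚ(x)⟨Dx⟩.
L = (63 + 54·x + 81·x^2)·Dx + (9 + 45·x + 81·x^2 + 81·x^3)·Dx^2 + (7 + 6·x + 9·x^2)·Dx^3 + (1 + 5·x + 9·x^2 + 9·x^3)·Dx^4  (order 4).
h: a_k = 0, 21, -27/2, 9, -243/4, 1539/10, -729/2, 18711/20, …
ICs: h(0) = 0, h′(0) = 21, h′′(0) = -27, h′′′(0) = 54.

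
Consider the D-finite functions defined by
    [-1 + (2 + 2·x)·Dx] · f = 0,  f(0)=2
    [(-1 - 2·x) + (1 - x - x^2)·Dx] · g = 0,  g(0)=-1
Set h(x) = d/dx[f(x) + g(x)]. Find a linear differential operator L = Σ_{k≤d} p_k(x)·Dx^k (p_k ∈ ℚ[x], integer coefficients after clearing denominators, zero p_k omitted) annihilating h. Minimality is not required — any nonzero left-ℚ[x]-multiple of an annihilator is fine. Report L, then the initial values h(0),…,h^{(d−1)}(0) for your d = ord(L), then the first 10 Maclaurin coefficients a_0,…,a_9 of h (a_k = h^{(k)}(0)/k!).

f: a_k = 2, 1, -1/4, 1/8, -5/64, 7/128, -21/512, 33/1024, -429/16384, 715/32768, …
g: a_k = -1, -1, -2, -3, -5, -8, -13, -21, -34, -55, …
L₀ := lclm(L_f,L_g); ord L₀ ≤ 1+1.
h₀' ⇒ L via d/dx closure of L₀.
L = (-48 - 138·x - 156·x^2 - 84·x^3 - 30·x^4) + (-69 - 336·x - 615·x^2 - 576·x^3 - 321·x^4 - 90·x^5)·Dx + (18 + 42·x + 6·x^2 - 82·x^3 - 126·x^4 - 82·x^5 - 20·x^6)·Dx^2  (order 2).
h: a_k = 0, -9/2, -69/8, -325/16, -5085/128, -20031/256, -150297/1024, -557485/2048, -16213725/32768, -58339195/65536, …
ICs: h(0) = 0, h′(0) = -9/2.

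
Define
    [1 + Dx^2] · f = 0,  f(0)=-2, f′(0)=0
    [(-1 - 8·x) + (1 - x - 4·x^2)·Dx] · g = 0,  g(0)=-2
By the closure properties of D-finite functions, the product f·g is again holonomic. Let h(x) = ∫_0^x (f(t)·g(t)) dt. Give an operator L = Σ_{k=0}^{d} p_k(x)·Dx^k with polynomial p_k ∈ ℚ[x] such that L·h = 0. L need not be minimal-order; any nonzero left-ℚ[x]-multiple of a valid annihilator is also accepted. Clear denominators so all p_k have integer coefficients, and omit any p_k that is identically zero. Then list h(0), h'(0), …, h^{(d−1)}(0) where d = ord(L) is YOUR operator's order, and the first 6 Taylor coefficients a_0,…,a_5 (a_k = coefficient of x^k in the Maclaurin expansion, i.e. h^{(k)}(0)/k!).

L = (7 + x + 4·x^2)·Dx + (2 + 16·x)·Dx^2 + (-1 + x + 4·x^2)·Dx^3  (order 3).
h: a_k = 0, 4, 2, 6, 17/2, 637/30, …
ICs: h(0) = 0, h′(0) = 4, h′′(0) = 4.

f: a_k = -2, 0, 1, 0, -1/12, 0, …
g: a_k = -2, -2, -10, -18, -58, -130, …
Product ⇒ symmetric product L₀, ord ≤ 2.
∫: right-multiply L₀ by Dx.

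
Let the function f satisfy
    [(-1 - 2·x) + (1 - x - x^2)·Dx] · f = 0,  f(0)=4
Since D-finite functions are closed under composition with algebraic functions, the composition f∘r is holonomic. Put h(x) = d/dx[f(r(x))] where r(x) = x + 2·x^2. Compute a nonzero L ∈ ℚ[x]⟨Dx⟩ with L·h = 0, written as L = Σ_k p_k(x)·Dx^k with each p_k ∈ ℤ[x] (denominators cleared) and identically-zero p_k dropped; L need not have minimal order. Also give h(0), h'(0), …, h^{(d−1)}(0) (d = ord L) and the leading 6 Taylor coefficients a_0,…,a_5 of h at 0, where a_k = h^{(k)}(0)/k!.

f: a_k = 4, 4, 8, 12, 20, 32, …
h₀=f(r): pull back L_f along r ⇒ L₀.
h=h₀': d/dx-closure on L₀ ⇒ L.
L = (8 + 42·x + 126·x^2 + 208·x^3 + 408·x^4 + 480·x^5 + 320·x^6) + (-1 - 5·x - 3·x^2 + 18·x^3 + 80·x^4 + 120·x^5 + 112·x^6 + 64·x^7)·Dx  (order 1).
h: a_k = 4, 32, 132, 496, 1680, 5688, …
ICs: h(0) = 4.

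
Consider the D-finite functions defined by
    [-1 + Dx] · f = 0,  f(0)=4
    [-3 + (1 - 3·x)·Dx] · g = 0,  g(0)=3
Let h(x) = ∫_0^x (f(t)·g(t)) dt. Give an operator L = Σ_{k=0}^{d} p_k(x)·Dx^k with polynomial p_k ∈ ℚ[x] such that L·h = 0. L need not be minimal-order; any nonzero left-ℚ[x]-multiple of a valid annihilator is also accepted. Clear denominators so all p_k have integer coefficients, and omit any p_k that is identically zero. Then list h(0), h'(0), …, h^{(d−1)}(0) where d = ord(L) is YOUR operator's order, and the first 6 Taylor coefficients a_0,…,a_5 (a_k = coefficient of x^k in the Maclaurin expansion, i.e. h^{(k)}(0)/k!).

L = (4 - 3·x)·Dx + (-1 + 3·x)·Dx^2  (order 2).
h: a_k = 0, 12, 24, 50, 113, 2713/10, …
ICs: h(0) = 0, h′(0) = 12.

f: a_k = 4, 4, 2, 2/3, 1/6, 1/30, …
g: a_k = 3, 9, 27, 81, 243, 729, …
L₀ := L_f ⊗_s L_g (sym. prod.), ord ≤ 1.
h=∫₀ˣh₀: take L = L₀·Dx.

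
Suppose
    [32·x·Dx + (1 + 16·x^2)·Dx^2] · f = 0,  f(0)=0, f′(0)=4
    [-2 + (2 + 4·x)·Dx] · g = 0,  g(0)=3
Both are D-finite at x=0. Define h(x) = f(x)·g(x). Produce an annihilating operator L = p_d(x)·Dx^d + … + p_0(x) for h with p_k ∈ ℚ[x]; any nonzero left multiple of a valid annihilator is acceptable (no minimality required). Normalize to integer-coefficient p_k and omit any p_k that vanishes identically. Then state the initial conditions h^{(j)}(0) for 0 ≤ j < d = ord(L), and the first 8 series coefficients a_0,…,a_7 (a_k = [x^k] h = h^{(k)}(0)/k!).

f: a_k = 0, 4, 0, -64/3, 0, 1024/5, 0, -16384/7, …
g: a_k = 3, 3, -3/2, 3/2, -15/8, 21/8, -63/16, 99/16, …
Product ⇒ symmetric product L₀, ord ≤ 2.
L = (3 - 32·x - 16·x^2) + (-2 + 28·x + 96·x^2 + 64·x^3)·Dx + (1 + 4·x + 20·x^2 + 64·x^3 + 64·x^4)·Dx^2  (order 2).
h: a_k = 0, 12, 12, -70, -58, 6389/10, 5929/10, -1022653/140, …
ICs: h(0) = 0, h′(0) = 12.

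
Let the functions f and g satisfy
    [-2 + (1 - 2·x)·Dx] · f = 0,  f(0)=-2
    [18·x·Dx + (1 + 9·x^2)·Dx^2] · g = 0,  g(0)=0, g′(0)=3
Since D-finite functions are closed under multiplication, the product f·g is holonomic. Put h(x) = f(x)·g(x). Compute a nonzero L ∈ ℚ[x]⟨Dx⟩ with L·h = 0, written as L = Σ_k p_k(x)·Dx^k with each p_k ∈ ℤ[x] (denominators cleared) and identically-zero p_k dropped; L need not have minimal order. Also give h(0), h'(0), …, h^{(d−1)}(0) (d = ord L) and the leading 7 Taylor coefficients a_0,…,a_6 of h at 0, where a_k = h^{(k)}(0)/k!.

f: a_k = -2, -4, -8, -16, -32, -64, -128, …
g: a_k = 0, 3, 0, -9, 0, 243/5, 0, …
Sym-product of L_f,L_g gives L₀ (≤ ord 2).
L = 36·x + (4 - 18·x + 72·x^2)·Dx + (-1 + 2·x - 9·x^2 + 18·x^3)·Dx^2  (order 2).
h: a_k = 0, -6, -12, -6, -12, -606/5, -1212/5, …
ICs: h(0) = 0, h′(0) = -6.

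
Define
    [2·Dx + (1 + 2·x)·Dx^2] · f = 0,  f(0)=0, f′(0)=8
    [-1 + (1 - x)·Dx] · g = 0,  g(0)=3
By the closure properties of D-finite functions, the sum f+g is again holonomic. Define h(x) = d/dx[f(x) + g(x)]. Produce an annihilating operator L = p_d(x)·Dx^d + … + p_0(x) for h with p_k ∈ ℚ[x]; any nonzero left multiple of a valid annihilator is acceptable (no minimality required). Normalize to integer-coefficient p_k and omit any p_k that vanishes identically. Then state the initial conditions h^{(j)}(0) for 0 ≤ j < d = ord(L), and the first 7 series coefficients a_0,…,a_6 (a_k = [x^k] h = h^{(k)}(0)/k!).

f: a_k = 0, 8, -8, 32/3, -16, 128/5, -128/3, …
g: a_k = 3, 3, 3, 3, 3, 3, 3, …
Sum ⇒ L₀ = lclm(L_f,L_g) in ℚ(x)⟨Dx⟩.
Derive L from L₀ (diff closure).
L = (-14 - 4·x) + (1 - 20·x - 8·x^2)·Dx + (2 + 3·x - 3·x^2 - 2·x^3)·Dx^2  (order 2).
h: a_k = 11, -10, 41, -52, 143, -238, 533, …
ICs: h(0) = 11, h′(0) = -10.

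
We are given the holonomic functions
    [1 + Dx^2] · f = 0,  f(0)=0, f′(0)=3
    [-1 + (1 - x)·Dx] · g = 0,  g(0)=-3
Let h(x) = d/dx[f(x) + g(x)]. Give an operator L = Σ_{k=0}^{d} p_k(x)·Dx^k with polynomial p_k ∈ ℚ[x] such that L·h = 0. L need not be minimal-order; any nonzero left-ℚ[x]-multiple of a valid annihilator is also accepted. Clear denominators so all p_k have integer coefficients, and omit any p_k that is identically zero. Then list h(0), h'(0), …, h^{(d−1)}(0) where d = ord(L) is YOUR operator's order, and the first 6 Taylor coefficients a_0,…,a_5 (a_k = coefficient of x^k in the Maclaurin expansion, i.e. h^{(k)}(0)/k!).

L = (26 - 4·x + 2·x^2) + (-7 + 9·x - 3·x^2 + x^3)·Dx + (26 - 4·x + 2·x^2)·Dx^2 + (-7 + 9·x - 3·x^2 + x^3)·Dx^3  (order 3).
h: a_k = 0, -6, -21/2, -12, -119/8, -18, …
ICs: h(0) = 0, h′(0) = -6, h′′(0) = -21.

f: a_k = 0, 3, 0, -1/2, 0, 1/40, …
g: a_k = -3, -3, -3, -3, -3, -3, …
f+g: L₀ = lclm(L_f,L_g), ord ≤ 2+1.
h=h₀': d/dx-closure on L₀ ⇒ L.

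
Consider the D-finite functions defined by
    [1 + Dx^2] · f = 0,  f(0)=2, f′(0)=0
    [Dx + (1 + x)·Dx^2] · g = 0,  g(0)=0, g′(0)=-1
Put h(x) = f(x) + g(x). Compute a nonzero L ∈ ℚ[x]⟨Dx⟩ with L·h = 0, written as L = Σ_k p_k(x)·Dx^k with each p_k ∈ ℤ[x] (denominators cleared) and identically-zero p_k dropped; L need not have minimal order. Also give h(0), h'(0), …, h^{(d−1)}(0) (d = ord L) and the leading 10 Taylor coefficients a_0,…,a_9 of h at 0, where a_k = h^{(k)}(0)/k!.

L = (7 + 2·x + x^2)·Dx + (3 + 5·x + 3·x^2 + x^3)·Dx^2 + (7 + 2·x + x^2)·Dx^3 + (3 + 5·x + 3·x^2 + x^3)·Dx^4  (order 4).
h: a_k = 2, -1, -1/2, -1/3, 1/3, -1/5, 59/360, -1/7, 2521/20160, -1/9, …
ICs: h(0) = 2, h′(0) = -1, h′′(0) = -1, h′′′(0) = -2.

f: a_k = 2, 0, -1, 0, 1/12, 0, -1/360, 0, 1/20160, 0, …
g: a_k = 0, -1, 1/2, -1/3, 1/4, -1/5, 1/6, -1/7, 1/8, -1/9, …
L₀ := lclm(L_f,L_g); ord L₀ ≤ 2+2.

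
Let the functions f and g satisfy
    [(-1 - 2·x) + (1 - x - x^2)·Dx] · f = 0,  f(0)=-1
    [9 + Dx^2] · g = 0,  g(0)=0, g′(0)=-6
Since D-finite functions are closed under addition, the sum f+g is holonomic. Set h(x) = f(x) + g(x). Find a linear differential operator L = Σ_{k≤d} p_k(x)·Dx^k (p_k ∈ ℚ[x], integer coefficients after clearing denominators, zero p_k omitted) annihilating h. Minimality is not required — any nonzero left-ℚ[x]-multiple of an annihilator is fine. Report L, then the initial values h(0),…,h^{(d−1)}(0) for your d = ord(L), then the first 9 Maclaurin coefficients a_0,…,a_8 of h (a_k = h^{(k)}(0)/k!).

f: a_k = -1, -1, -2, -3, -5, -8, -13, -21, -34, …
g: a_k = 0, -6, 0, 9, 0, -81/20, 0, 243/280, 0, …
Sum ⇒ L₀ = lclm(L_f,L_g) in ℚ(x)⟨Dx⟩.
L = (243 + 432·x - 81·x^2 + 216·x^3 + 405·x^4 + 162·x^5) + (-117 + 225·x + 36·x^2 - 297·x^3 + 54·x^4 + 243·x^5 + 81·x^6)·Dx + (27 + 48·x - 9·x^2 + 24·x^3 + 45·x^4 + 18·x^5)·Dx^2 + (-13 + 25·x + 4·x^2 - 33·x^3 + 6·x^4 + 27·x^5 + 9·x^6)·Dx^3  (order 3).
h: a_k = -1, -7, -2, 6, -5, -241/20, -13, -5637/280, -34, …
ICs: h(0) = -1, h′(0) = -7, h′′(0) = -4.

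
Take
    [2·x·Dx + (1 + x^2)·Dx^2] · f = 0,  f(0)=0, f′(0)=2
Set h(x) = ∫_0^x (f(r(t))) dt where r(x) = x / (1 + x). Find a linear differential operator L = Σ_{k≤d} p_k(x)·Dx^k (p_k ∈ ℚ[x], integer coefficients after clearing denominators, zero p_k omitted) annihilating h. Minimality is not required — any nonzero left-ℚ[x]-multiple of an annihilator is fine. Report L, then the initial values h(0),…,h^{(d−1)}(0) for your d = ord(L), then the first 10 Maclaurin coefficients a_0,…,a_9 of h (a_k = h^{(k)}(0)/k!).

L = (2 + 4·x)·Dx^2 + (1 + 2·x + 2·x^2)·Dx^3  (order 3).
h: a_k = 0, 0, 1, -2/3, 1/3, 0, -4/15, 8/21, -2/7, 0, …
ICs: h(0) = 0, h′(0) = 0, h′′(0) = 2.

f: a_k = 0, 2, 0, -2/3, 0, 2/5, 0, -2/7, 0, 2/9, …
f∘r: x↦r, Dx↦Dx/r' in L_f ⇒ L₀.
Integrate: L := L₀·Dx.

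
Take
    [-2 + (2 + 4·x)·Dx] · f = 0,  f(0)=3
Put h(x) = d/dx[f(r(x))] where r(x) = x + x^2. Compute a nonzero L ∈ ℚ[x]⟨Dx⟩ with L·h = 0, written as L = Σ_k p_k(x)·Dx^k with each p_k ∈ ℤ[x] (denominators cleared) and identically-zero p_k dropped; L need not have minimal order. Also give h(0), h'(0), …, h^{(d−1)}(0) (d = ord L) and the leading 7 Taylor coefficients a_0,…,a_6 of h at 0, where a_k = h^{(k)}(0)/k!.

f: a_k = 3, 3, -3/2, 3/2, -15/8, 21/8, -63/16, …
h₀=f(r): pull back L_f along r ⇒ L₀.
Derive L from L₀ (diff closure).
L = 1 + (-1 - 4·x - 6·x^2 - 4·x^3)·Dx  (order 1).
h: a_k = 3, 3, -9/2, 9/2, -15/8, -27/8, 147/16, …
ICs: h(0) = 3.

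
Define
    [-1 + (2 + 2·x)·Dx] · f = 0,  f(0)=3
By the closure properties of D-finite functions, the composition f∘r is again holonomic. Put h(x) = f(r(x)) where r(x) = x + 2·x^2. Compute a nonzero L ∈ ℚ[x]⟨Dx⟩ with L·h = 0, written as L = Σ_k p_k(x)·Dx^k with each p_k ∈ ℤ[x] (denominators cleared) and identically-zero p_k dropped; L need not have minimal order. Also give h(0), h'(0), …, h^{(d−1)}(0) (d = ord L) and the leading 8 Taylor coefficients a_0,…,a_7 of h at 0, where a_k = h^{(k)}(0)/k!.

L = (-1 - 4·x) + (2 + 2·x + 4·x^2)·Dx  (order 1).
h: a_k = 3, 3/2, 21/8, -21/16, -63/128, 357/256, -567/1024, -2373/2048, …
ICs: h(0) = 3.

f: a_k = 3, 3/2, -3/8, 3/16, -15/128, 21/256, -63/1024, 99/2048, …
Change of var in L_f (x↦r) gives L₀.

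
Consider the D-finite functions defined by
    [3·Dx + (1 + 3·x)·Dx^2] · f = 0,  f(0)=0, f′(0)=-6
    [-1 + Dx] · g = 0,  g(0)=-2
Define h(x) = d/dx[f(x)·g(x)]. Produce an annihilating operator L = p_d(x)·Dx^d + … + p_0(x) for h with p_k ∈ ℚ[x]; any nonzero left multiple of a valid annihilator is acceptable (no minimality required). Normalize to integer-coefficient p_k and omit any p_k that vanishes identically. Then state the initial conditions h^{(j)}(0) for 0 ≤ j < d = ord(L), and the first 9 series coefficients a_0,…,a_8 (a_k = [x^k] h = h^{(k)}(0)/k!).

f: a_k = 0, -6, 9, -18, 81/2, -486/5, 243, -4374/7, 6561/4, …
g: a_k = -2, -2, -1, -1/3, -1/12, -1/60, -1/360, -1/2520, -1/20160, …
f·g: L₀ = L_f ⊗_s L_g, ord ≤ 2·1.
h₀' ⇒ L via d/dx closure of L₀.
L = (13 - 12·x + 9·x^2) + (-11 + 15·x - 18·x^2)·Dx + (-2 - 3·x + 9·x^2)·Dx^2  (order 2).
h: a_k = 12, -12, 72, -208, 1289/2, -3921/2, 89122/15, -269338/15, 12133959/224, …
ICs: h(0) = 12, h′(0) = -12.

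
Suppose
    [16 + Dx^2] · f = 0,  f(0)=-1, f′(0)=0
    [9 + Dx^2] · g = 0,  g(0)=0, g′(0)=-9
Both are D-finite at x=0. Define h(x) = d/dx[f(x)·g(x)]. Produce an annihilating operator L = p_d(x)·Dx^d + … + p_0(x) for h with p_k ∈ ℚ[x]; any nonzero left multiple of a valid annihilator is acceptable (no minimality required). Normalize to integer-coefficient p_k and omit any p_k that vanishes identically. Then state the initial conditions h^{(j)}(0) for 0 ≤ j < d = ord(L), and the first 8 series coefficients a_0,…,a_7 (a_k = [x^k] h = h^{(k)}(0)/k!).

f: a_k = -1, 0, 8, 0, -32/3, 0, 256/45, 0, …
g: a_k = 0, -9, 0, 27/2, 0, -243/40, 0, 729/560, …
Product ⇒ symmetric product L₀, ord ≤ 4.
Derive L from L₀ (diff closure).
L = 49 + 50·Dx^2 + Dx^4  (order 4).
h: a_k = 9, 0, -513/2, 0, 8403/8, 0, -137257/80, 0, …
ICs: h(0) = 9, h′(0) = 0, h′′(0) = -513, h′′′(0) = 0.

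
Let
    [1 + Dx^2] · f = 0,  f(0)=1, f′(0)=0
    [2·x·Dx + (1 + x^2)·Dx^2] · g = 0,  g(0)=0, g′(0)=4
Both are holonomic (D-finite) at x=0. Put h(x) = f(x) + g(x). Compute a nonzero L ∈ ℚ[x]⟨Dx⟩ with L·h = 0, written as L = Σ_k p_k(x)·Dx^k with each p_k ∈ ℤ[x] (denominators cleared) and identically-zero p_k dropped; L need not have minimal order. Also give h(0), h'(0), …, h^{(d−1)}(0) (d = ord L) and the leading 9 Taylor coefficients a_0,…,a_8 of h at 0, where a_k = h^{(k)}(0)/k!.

L = (-22·x + 28·x^3 + 2·x^5)·Dx + (-1 + 7·x^2 + 9·x^4 + x^6)·Dx^2 + (-22·x + 28·x^3 + 2·x^5)·Dx^3 + (-1 + 7·x^2 + 9·x^4 + x^6)·Dx^4  (order 4).
h: a_k = 1, 4, -1/2, -4/3, 1/24, 4/5, -1/720, -4/7, 1/40320, …
ICs: h(0) = 1, h′(0) = 4, h′′(0) = -1, h′′′(0) = -8.

f: a_k = 1, 0, -1/2, 0, 1/24, 0, -1/720, 0, 1/40320, …
g: a_k = 0, 4, 0, -4/3, 0, 4/5, 0, -4/7, 0, …
L₀ := lclm(L_f,L_g); ord L₀ ≤ 2+2.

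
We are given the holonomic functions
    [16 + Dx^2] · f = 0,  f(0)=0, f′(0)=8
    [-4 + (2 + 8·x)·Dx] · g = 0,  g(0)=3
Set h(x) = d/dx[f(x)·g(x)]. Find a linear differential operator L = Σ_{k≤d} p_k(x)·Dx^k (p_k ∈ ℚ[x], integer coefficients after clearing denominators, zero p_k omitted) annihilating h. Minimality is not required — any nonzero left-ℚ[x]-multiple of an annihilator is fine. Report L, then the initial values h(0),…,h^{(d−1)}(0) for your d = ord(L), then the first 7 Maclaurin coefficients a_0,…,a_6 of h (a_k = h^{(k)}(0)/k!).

f: a_k = 0, 8, 0, -64/3, 0, 256/15, 0, …
g: a_k = 3, 6, -6, 12, -30, 84, -252, …
f·g: L₀ = L_f ⊗_s L_g, ord ≤ 2·1.
h=h₀': d/dx-closure on L₀ ⇒ L.
L = (212 + 2304·x + 8704·x^2 + 16384·x^3 + 16384·x^4) + (-4 - 144·x - 768·x^2 - 1024·x^3)·Dx + (7 + 88·x + 432·x^2 + 1024·x^3 + 1024·x^4)·Dx^2  (order 2).
h: a_k = 24, 96, -336, -128, -304, 15552/5, -31456/3, …
ICs: h(0) = 24, h′(0) = 96.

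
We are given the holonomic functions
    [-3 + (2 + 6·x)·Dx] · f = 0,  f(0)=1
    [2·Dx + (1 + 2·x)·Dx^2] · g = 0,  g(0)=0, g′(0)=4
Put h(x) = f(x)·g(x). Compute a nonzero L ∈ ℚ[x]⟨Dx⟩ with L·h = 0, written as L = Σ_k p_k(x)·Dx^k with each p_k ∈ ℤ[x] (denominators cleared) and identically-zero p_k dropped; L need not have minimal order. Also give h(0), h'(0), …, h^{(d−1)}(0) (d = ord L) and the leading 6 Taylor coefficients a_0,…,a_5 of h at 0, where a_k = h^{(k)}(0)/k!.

f: a_k = 1, 3/2, -9/8, 27/16, -405/128, 1701/256, …
g: a_k = 0, 4, -4, 16/3, -8, 64/5, …
Product ⇒ symmetric product L₀, ord ≤ 2.
L = (15 + 18·x) + (-4 - 12·x)·Dx + (4 + 32·x + 84·x^2 + 72·x^3)·Dx^2  (order 2).
h: a_k = 0, 4, 2, -31/6, 45/4, -3937/160, …
ICs: h(0) = 0, h′(0) = 4.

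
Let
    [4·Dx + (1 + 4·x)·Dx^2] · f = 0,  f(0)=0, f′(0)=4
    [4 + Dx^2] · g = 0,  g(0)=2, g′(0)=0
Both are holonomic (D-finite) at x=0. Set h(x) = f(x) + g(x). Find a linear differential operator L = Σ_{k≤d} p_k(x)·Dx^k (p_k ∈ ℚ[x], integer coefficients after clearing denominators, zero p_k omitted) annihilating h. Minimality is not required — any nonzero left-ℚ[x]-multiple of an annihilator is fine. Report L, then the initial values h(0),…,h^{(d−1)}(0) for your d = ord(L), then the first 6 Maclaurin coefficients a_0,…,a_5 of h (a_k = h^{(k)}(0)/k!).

f: a_k = 0, 4, -8, 64/3, -64, 1024/5, …
g: a_k = 2, 0, -4, 0, 4/3, 0, …
Sum ⇒ L₀ = lclm(L_f,L_g) in ℚ(x)⟨Dx⟩.
L = (400 + 128·x + 256·x^2)·Dx + (36 + 176·x + 192·x^2 + 256·x^3)·Dx^2 + (100 + 32·x + 64·x^2)·Dx^3 + (9 + 44·x + 48·x^2 + 64·x^3)·Dx^4  (order 4).
h: a_k = 2, 4, -12, 64/3, -188/3, 1024/5, …
ICs: h(0) = 2, h′(0) = 4, h′′(0) = -24, h′′′(0) = 128.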